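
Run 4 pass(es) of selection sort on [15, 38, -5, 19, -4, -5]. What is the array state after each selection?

Pass 1: Select minimum -5 at index 2, swap -> [-5, 38, 15, 19, -4, -5]
Pass 2: Select minimum -5 at index 5, swap -> [-5, -5, 15, 19, -4, 38]
Pass 3: Select minimum -4 at index 4, swap -> [-5, -5, -4, 19, 15, 38]
Pass 4: Select minimum 15 at index 4, swap -> [-5, -5, -4, 15, 19, 38]


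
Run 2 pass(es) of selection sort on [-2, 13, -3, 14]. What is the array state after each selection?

Pass 1: Select minimum -3 at index 2, swap -> [-3, 13, -2, 14]
Pass 2: Select minimum -2 at index 2, swap -> [-3, -2, 13, 14]


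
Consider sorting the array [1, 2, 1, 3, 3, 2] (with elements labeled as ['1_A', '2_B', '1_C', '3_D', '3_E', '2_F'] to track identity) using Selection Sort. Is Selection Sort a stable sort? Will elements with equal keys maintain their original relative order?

Trace Selection Sort on the labeled array (the key is the number; the letter only tracks identity):
  Pass 1: minimum 1_A is already at index 0; no swap -> [1_A, 2_B, 1_C, 3_D, 3_E, 2_F]
  Pass 2: minimum of unsorted part is 1_C at index 2; swap it with 2_B at index 1 -> [1_A, 1_C, 2_B, 3_D, 3_E, 2_F]
  Pass 3: minimum 2_B is already at index 2; no swap -> [1_A, 1_C, 2_B, 3_D, 3_E, 2_F]
  Pass 4: minimum of unsorted part is 2_F at index 5; swap it with 3_D at index 3 -> [1_A, 1_C, 2_B, 2_F, 3_E, 3_D]
  Pass 5: minimum 3_E is already at index 4; no swap -> [1_A, 1_C, 2_B, 2_F, 3_E, 3_D]
Final order: [1_A, 1_C, 2_B, 2_F, 3_E, 3_D]
Equal keys:
  value 1: originally 1_A, 1_C; after sorting 1_A, 1_C -> order preserved
  value 2: originally 2_B, 2_F; after sorting 2_B, 2_F -> order preserved
  value 3: originally 3_D, 3_E; after sorting 3_E, 3_D -> order changed
Equal keys were reordered, so Selection Sort is not stable: the long-range swap that moves the minimum into place can carry an element past an equal key. (One such input is enough; an unstable sort may happen to preserve order on other inputs, but it gives no guarantee.)
Answer: Not stable


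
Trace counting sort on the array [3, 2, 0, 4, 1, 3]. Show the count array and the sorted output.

Count array: [1, 1, 1, 2, 1]
(count[i] = number of elements equal to i)
Cumulative count: [1, 2, 3, 5, 6]
Sorted: [0, 1, 2, 3, 3, 4]


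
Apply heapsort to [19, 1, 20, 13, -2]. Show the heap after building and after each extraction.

Build heap: [20, 13, 19, 1, -2]
Extract 20: [19, 13, -2, 1, 20]
Extract 19: [13, 1, -2, 19, 20]
Extract 13: [1, -2, 13, 19, 20]
Extract 1: [-2, 1, 13, 19, 20]


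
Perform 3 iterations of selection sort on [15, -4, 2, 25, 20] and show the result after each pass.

Pass 1: Select minimum -4 at index 1, swap -> [-4, 15, 2, 25, 20]
Pass 2: Select minimum 2 at index 2, swap -> [-4, 2, 15, 25, 20]
Pass 3: Select minimum 15 at index 2, swap -> [-4, 2, 15, 25, 20]


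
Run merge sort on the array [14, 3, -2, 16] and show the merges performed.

Divide and conquer:
  Merge [14] + [3] -> [3, 14]
  Merge [-2] + [16] -> [-2, 16]
  Merge [3, 14] + [-2, 16] -> [-2, 3, 14, 16]


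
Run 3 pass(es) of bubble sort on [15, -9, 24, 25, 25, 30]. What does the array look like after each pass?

After pass 1: [-9, 15, 24, 25, 25, 30] (1 swaps)
After pass 2: [-9, 15, 24, 25, 25, 30] (0 swaps)
After pass 3: [-9, 15, 24, 25, 25, 30] (0 swaps)
Total swaps: 1


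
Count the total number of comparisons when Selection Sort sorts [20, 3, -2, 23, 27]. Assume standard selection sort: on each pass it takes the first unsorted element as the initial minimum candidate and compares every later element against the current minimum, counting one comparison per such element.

Pass 1: scan indices 1..4 for the minimum = 4 comparison(s); min is -2, place at index 0 -> [-2, 3, 20, 23, 27]
Pass 2: scan indices 2..4 for the minimum = 3 comparison(s); min is 3, place at index 1 -> [-2, 3, 20, 23, 27]
Pass 3: scan indices 3..4 for the minimum = 2 comparison(s); min is 20, place at index 2 -> [-2, 3, 20, 23, 27]
Pass 4: scan indices 4..4 for the minimum = 1 comparison(s); min is 23, place at index 3 -> [-2, 3, 20, 23, 27]
Selection sort always scans the whole unsorted suffix, so the count is (n-1) + (n-2) + ... + 1 = n(n-1)/2 = 5*4/2 = 10 regardless of the input order.
Total comparisons: 4 + 3 + 2 + 1 = 10


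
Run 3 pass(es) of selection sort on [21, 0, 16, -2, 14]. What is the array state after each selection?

Pass 1: Select minimum -2 at index 3, swap -> [-2, 0, 16, 21, 14]
Pass 2: Select minimum 0 at index 1, swap -> [-2, 0, 16, 21, 14]
Pass 3: Select minimum 14 at index 4, swap -> [-2, 0, 14, 21, 16]


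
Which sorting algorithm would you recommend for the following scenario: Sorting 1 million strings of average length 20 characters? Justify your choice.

Best choice: MSD radix sort or Mergesort
Reason: MSD radix sort is a non-comparison sort that buckets the strings by successive character positions, running in time proportional to the total number of characters examined rather than O(n log n) string comparisons; mergesort is a stable O(n log n)-comparison alternative that works for arbitrary variable-length keys


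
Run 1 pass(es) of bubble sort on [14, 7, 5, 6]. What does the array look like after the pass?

After pass 1: [7, 5, 6, 14] (3 swaps)
Total swaps: 3


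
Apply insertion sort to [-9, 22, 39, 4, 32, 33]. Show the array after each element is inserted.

First element -9 is already 'sorted'
Insert 22: shifted 0 elements -> [-9, 22, 39, 4, 32, 33]
Insert 39: shifted 0 elements -> [-9, 22, 39, 4, 32, 33]
Insert 4: shifted 2 elements -> [-9, 4, 22, 39, 32, 33]
Insert 32: shifted 1 elements -> [-9, 4, 22, 32, 39, 33]
Insert 33: shifted 1 elements -> [-9, 4, 22, 32, 33, 39]


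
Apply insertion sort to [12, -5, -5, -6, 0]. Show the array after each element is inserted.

First element 12 is already 'sorted'
Insert -5: shifted 1 elements -> [-5, 12, -5, -6, 0]
Insert -5: shifted 1 elements -> [-5, -5, 12, -6, 0]
Insert -6: shifted 3 elements -> [-6, -5, -5, 12, 0]
Insert 0: shifted 1 elements -> [-6, -5, -5, 0, 12]


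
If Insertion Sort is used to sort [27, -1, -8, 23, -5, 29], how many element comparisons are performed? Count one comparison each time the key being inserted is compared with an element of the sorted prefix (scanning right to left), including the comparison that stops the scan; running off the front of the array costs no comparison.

Insert -1: 27 > -1 (shift), reached front = 1 comparison(s) -> [-1, 27, -8, 23, -5, 29]
Insert -8: 27 > -8 (shift), -1 > -8 (shift), reached front = 2 comparison(s) -> [-8, -1, 27, 23, -5, 29]
Insert 23: 27 > 23 (shift), -1 <= 23 (stop) = 2 comparison(s) -> [-8, -1, 23, 27, -5, 29]
Insert -5: 27 > -5 (shift), 23 > -5 (shift), -1 > -5 (shift), -8 <= -5 (stop) = 4 comparison(s) -> [-8, -5, -1, 23, 27, 29]
Insert 29: 27 <= 29 (stop) = 1 comparison(s) -> [-8, -5, -1, 23, 27, 29]
Total comparisons: 1 + 2 + 2 + 4 + 1 = 10


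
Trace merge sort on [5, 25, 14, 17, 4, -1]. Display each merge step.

Divide and conquer:
  Merge [25] + [14] -> [14, 25]
  Merge [5] + [14, 25] -> [5, 14, 25]
  Merge [4] + [-1] -> [-1, 4]
  Merge [17] + [-1, 4] -> [-1, 4, 17]
  Merge [5, 14, 25] + [-1, 4, 17] -> [-1, 4, 5, 14, 17, 25]


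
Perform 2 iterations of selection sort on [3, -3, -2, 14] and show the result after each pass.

Pass 1: Select minimum -3 at index 1, swap -> [-3, 3, -2, 14]
Pass 2: Select minimum -2 at index 2, swap -> [-3, -2, 3, 14]


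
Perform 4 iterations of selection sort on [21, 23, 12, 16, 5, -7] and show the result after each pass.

Pass 1: Select minimum -7 at index 5, swap -> [-7, 23, 12, 16, 5, 21]
Pass 2: Select minimum 5 at index 4, swap -> [-7, 5, 12, 16, 23, 21]
Pass 3: Select minimum 12 at index 2, swap -> [-7, 5, 12, 16, 23, 21]
Pass 4: Select minimum 16 at index 3, swap -> [-7, 5, 12, 16, 23, 21]


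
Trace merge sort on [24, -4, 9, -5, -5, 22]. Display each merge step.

Divide and conquer:
  Merge [-4] + [9] -> [-4, 9]
  Merge [24] + [-4, 9] -> [-4, 9, 24]
  Merge [-5] + [22] -> [-5, 22]
  Merge [-5] + [-5, 22] -> [-5, -5, 22]
  Merge [-4, 9, 24] + [-5, -5, 22] -> [-5, -5, -4, 9, 22, 24]


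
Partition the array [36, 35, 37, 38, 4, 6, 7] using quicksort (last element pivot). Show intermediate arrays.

Partition 1: pivot=7 at index 2 -> [4, 6, 7, 38, 36, 35, 37]
Partition 2: pivot=6 at index 1 -> [4, 6, 7, 38, 36, 35, 37]
Partition 3: pivot=37 at index 5 -> [4, 6, 7, 36, 35, 37, 38]
Partition 4: pivot=35 at index 3 -> [4, 6, 7, 35, 36, 37, 38]


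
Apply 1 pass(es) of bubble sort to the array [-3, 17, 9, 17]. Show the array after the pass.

After pass 1: [-3, 9, 17, 17] (1 swaps)
Total swaps: 1


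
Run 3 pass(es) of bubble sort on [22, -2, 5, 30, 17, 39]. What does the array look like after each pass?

After pass 1: [-2, 5, 22, 17, 30, 39] (3 swaps)
After pass 2: [-2, 5, 17, 22, 30, 39] (1 swaps)
After pass 3: [-2, 5, 17, 22, 30, 39] (0 swaps)
Total swaps: 4


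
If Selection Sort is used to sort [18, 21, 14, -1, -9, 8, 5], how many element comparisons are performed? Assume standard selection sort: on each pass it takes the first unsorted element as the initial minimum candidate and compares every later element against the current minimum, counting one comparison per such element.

Pass 1: scan indices 1..6 for the minimum = 6 comparison(s); min is -9, place at index 0 -> [-9, 21, 14, -1, 18, 8, 5]
Pass 2: scan indices 2..6 for the minimum = 5 comparison(s); min is -1, place at index 1 -> [-9, -1, 14, 21, 18, 8, 5]
Pass 3: scan indices 3..6 for the minimum = 4 comparison(s); min is 5, place at index 2 -> [-9, -1, 5, 21, 18, 8, 14]
Pass 4: scan indices 4..6 for the minimum = 3 comparison(s); min is 8, place at index 3 -> [-9, -1, 5, 8, 18, 21, 14]
Pass 5: scan indices 5..6 for the minimum = 2 comparison(s); min is 14, place at index 4 -> [-9, -1, 5, 8, 14, 21, 18]
Pass 6: scan indices 6..6 for the minimum = 1 comparison(s); min is 18, place at index 5 -> [-9, -1, 5, 8, 14, 18, 21]
Selection sort always scans the whole unsorted suffix, so the count is (n-1) + (n-2) + ... + 1 = n(n-1)/2 = 7*6/2 = 21 regardless of the input order.
Total comparisons: 6 + 5 + 4 + 3 + 2 + 1 = 21


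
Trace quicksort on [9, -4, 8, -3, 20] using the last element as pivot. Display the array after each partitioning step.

Partition 1: pivot=20 at index 4 -> [9, -4, 8, -3, 20]
Partition 2: pivot=-3 at index 1 -> [-4, -3, 8, 9, 20]
Partition 3: pivot=9 at index 3 -> [-4, -3, 8, 9, 20]


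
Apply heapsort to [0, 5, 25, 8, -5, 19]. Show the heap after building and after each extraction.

Build heap: [25, 8, 19, 5, -5, 0]
Extract 25: [19, 8, 0, 5, -5, 25]
Extract 19: [8, 5, 0, -5, 19, 25]
Extract 8: [5, -5, 0, 8, 19, 25]
Extract 5: [0, -5, 5, 8, 19, 25]
Extract 0: [-5, 0, 5, 8, 19, 25]


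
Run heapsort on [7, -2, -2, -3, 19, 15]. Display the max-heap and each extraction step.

Build heap: [19, 7, 15, -3, -2, -2]
Extract 19: [15, 7, -2, -3, -2, 19]
Extract 15: [7, -2, -2, -3, 15, 19]
Extract 7: [-2, -3, -2, 7, 15, 19]
Extract -2: [-2, -3, -2, 7, 15, 19]
Extract -2: [-3, -2, -2, 7, 15, 19]


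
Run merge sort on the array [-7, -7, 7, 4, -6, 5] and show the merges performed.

Divide and conquer:
  Merge [-7] + [7] -> [-7, 7]
  Merge [-7] + [-7, 7] -> [-7, -7, 7]
  Merge [-6] + [5] -> [-6, 5]
  Merge [4] + [-6, 5] -> [-6, 4, 5]
  Merge [-7, -7, 7] + [-6, 4, 5] -> [-7, -7, -6, 4, 5, 7]


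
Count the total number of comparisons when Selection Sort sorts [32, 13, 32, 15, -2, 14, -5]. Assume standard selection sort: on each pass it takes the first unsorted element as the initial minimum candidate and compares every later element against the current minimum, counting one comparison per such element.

Pass 1: scan indices 1..6 for the minimum = 6 comparison(s); min is -5, place at index 0 -> [-5, 13, 32, 15, -2, 14, 32]
Pass 2: scan indices 2..6 for the minimum = 5 comparison(s); min is -2, place at index 1 -> [-5, -2, 32, 15, 13, 14, 32]
Pass 3: scan indices 3..6 for the minimum = 4 comparison(s); min is 13, place at index 2 -> [-5, -2, 13, 15, 32, 14, 32]
Pass 4: scan indices 4..6 for the minimum = 3 comparison(s); min is 14, place at index 3 -> [-5, -2, 13, 14, 32, 15, 32]
Pass 5: scan indices 5..6 for the minimum = 2 comparison(s); min is 15, place at index 4 -> [-5, -2, 13, 14, 15, 32, 32]
Pass 6: scan indices 6..6 for the minimum = 1 comparison(s); min is 32, place at index 5 -> [-5, -2, 13, 14, 15, 32, 32]
Selection sort always scans the whole unsorted suffix, so the count is (n-1) + (n-2) + ... + 1 = n(n-1)/2 = 7*6/2 = 21 regardless of the input order.
Total comparisons: 6 + 5 + 4 + 3 + 2 + 1 = 21


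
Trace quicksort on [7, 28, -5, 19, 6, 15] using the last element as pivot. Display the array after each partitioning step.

Partition 1: pivot=15 at index 3 -> [7, -5, 6, 15, 28, 19]
Partition 2: pivot=6 at index 1 -> [-5, 6, 7, 15, 28, 19]
Partition 3: pivot=19 at index 4 -> [-5, 6, 7, 15, 19, 28]


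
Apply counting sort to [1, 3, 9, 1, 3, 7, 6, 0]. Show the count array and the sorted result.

Count array: [1, 2, 0, 2, 0, 0, 1, 1, 0, 1]
(count[i] = number of elements equal to i)
Cumulative count: [1, 3, 3, 5, 5, 5, 6, 7, 7, 8]
Sorted: [0, 1, 1, 3, 3, 6, 7, 9]


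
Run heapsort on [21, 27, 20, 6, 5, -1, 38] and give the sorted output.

Build heap: [38, 27, 21, 6, 5, -1, 20]
Extract 38: [27, 20, 21, 6, 5, -1, 38]
Extract 27: [21, 20, -1, 6, 5, 27, 38]
Extract 21: [20, 6, -1, 5, 21, 27, 38]
Extract 20: [6, 5, -1, 20, 21, 27, 38]
Extract 6: [5, -1, 6, 20, 21, 27, 38]
Extract 5: [-1, 5, 6, 20, 21, 27, 38]


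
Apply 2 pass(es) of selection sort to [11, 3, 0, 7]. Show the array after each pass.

Pass 1: Select minimum 0 at index 2, swap -> [0, 3, 11, 7]
Pass 2: Select minimum 3 at index 1, swap -> [0, 3, 11, 7]


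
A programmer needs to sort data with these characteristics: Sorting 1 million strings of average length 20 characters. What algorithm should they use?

Best choice: MSD radix sort or Mergesort
Reason: MSD radix sort is a non-comparison sort that buckets the strings by successive character positions, running in time proportional to the total number of characters examined rather than O(n log n) string comparisons; mergesort is a stable O(n log n)-comparison alternative that works for arbitrary variable-length keys


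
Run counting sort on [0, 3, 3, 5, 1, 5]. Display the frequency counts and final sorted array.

Count array: [1, 1, 0, 2, 0, 2]
(count[i] = number of elements equal to i)
Cumulative count: [1, 2, 2, 4, 4, 6]
Sorted: [0, 1, 3, 3, 5, 5]


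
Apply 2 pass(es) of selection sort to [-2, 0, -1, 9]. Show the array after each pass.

Pass 1: Select minimum -2 at index 0, swap -> [-2, 0, -1, 9]
Pass 2: Select minimum -1 at index 2, swap -> [-2, -1, 0, 9]


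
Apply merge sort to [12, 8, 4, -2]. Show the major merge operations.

Divide and conquer:
  Merge [12] + [8] -> [8, 12]
  Merge [4] + [-2] -> [-2, 4]
  Merge [8, 12] + [-2, 4] -> [-2, 4, 8, 12]


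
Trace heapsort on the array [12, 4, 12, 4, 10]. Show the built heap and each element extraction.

Build heap: [12, 10, 12, 4, 4]
Extract 12: [12, 10, 4, 4, 12]
Extract 12: [10, 4, 4, 12, 12]
Extract 10: [4, 4, 10, 12, 12]
Extract 4: [4, 4, 10, 12, 12]


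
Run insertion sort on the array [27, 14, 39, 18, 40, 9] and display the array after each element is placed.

First element 27 is already 'sorted'
Insert 14: shifted 1 elements -> [14, 27, 39, 18, 40, 9]
Insert 39: shifted 0 elements -> [14, 27, 39, 18, 40, 9]
Insert 18: shifted 2 elements -> [14, 18, 27, 39, 40, 9]
Insert 40: shifted 0 elements -> [14, 18, 27, 39, 40, 9]
Insert 9: shifted 5 elements -> [9, 14, 18, 27, 39, 40]


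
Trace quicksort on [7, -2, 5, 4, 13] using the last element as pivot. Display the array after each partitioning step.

Partition 1: pivot=13 at index 4 -> [7, -2, 5, 4, 13]
Partition 2: pivot=4 at index 1 -> [-2, 4, 5, 7, 13]
Partition 3: pivot=7 at index 3 -> [-2, 4, 5, 7, 13]


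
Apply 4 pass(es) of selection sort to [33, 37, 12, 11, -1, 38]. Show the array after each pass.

Pass 1: Select minimum -1 at index 4, swap -> [-1, 37, 12, 11, 33, 38]
Pass 2: Select minimum 11 at index 3, swap -> [-1, 11, 12, 37, 33, 38]
Pass 3: Select minimum 12 at index 2, swap -> [-1, 11, 12, 37, 33, 38]
Pass 4: Select minimum 33 at index 4, swap -> [-1, 11, 12, 33, 37, 38]


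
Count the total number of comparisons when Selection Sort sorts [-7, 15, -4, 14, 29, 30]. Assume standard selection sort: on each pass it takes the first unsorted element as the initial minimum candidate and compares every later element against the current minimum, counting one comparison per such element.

Pass 1: scan indices 1..5 for the minimum = 5 comparison(s); min is -7, place at index 0 -> [-7, 15, -4, 14, 29, 30]
Pass 2: scan indices 2..5 for the minimum = 4 comparison(s); min is -4, place at index 1 -> [-7, -4, 15, 14, 29, 30]
Pass 3: scan indices 3..5 for the minimum = 3 comparison(s); min is 14, place at index 2 -> [-7, -4, 14, 15, 29, 30]
Pass 4: scan indices 4..5 for the minimum = 2 comparison(s); min is 15, place at index 3 -> [-7, -4, 14, 15, 29, 30]
Pass 5: scan indices 5..5 for the minimum = 1 comparison(s); min is 29, place at index 4 -> [-7, -4, 14, 15, 29, 30]
Selection sort always scans the whole unsorted suffix, so the count is (n-1) + (n-2) + ... + 1 = n(n-1)/2 = 6*5/2 = 15 regardless of the input order.
Total comparisons: 5 + 4 + 3 + 2 + 1 = 15


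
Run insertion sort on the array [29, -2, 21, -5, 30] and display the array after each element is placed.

First element 29 is already 'sorted'
Insert -2: shifted 1 elements -> [-2, 29, 21, -5, 30]
Insert 21: shifted 1 elements -> [-2, 21, 29, -5, 30]
Insert -5: shifted 3 elements -> [-5, -2, 21, 29, 30]
Insert 30: shifted 0 elements -> [-5, -2, 21, 29, 30]


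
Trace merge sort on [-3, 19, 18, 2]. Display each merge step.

Divide and conquer:
  Merge [-3] + [19] -> [-3, 19]
  Merge [18] + [2] -> [2, 18]
  Merge [-3, 19] + [2, 18] -> [-3, 2, 18, 19]


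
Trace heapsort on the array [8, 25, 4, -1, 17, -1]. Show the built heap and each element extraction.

Build heap: [25, 17, 4, -1, 8, -1]
Extract 25: [17, 8, 4, -1, -1, 25]
Extract 17: [8, -1, 4, -1, 17, 25]
Extract 8: [4, -1, -1, 8, 17, 25]
Extract 4: [-1, -1, 4, 8, 17, 25]
Extract -1: [-1, -1, 4, 8, 17, 25]


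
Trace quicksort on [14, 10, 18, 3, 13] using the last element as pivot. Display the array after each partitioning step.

Partition 1: pivot=13 at index 2 -> [10, 3, 13, 14, 18]
Partition 2: pivot=3 at index 0 -> [3, 10, 13, 14, 18]
Partition 3: pivot=18 at index 4 -> [3, 10, 13, 14, 18]


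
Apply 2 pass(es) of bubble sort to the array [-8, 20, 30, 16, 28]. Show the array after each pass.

After pass 1: [-8, 20, 16, 28, 30] (2 swaps)
After pass 2: [-8, 16, 20, 28, 30] (1 swaps)
Total swaps: 3


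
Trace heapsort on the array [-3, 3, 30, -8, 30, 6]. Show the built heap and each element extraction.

Build heap: [30, 3, 30, -8, -3, 6]
Extract 30: [30, 3, 6, -8, -3, 30]
Extract 30: [6, 3, -3, -8, 30, 30]
Extract 6: [3, -8, -3, 6, 30, 30]
Extract 3: [-3, -8, 3, 6, 30, 30]
Extract -3: [-8, -3, 3, 6, 30, 30]


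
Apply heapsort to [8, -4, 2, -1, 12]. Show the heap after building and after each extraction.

Build heap: [12, 8, 2, -1, -4]
Extract 12: [8, -1, 2, -4, 12]
Extract 8: [2, -1, -4, 8, 12]
Extract 2: [-1, -4, 2, 8, 12]
Extract -1: [-4, -1, 2, 8, 12]


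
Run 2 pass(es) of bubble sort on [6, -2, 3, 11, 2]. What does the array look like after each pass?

After pass 1: [-2, 3, 6, 2, 11] (3 swaps)
After pass 2: [-2, 3, 2, 6, 11] (1 swaps)
Total swaps: 4


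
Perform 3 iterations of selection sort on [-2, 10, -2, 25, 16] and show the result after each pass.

Pass 1: Select minimum -2 at index 0, swap -> [-2, 10, -2, 25, 16]
Pass 2: Select minimum -2 at index 2, swap -> [-2, -2, 10, 25, 16]
Pass 3: Select minimum 10 at index 2, swap -> [-2, -2, 10, 25, 16]


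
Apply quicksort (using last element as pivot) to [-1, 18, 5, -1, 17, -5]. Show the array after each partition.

Partition 1: pivot=-5 at index 0 -> [-5, 18, 5, -1, 17, -1]
Partition 2: pivot=-1 at index 2 -> [-5, -1, -1, 18, 17, 5]
Partition 3: pivot=5 at index 3 -> [-5, -1, -1, 5, 17, 18]
Partition 4: pivot=18 at index 5 -> [-5, -1, -1, 5, 17, 18]


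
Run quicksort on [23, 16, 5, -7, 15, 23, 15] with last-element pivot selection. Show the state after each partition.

Partition 1: pivot=15 at index 3 -> [5, -7, 15, 15, 23, 23, 16]
Partition 2: pivot=15 at index 2 -> [5, -7, 15, 15, 23, 23, 16]
Partition 3: pivot=-7 at index 0 -> [-7, 5, 15, 15, 23, 23, 16]
Partition 4: pivot=16 at index 4 -> [-7, 5, 15, 15, 16, 23, 23]
Partition 5: pivot=23 at index 6 -> [-7, 5, 15, 15, 16, 23, 23]


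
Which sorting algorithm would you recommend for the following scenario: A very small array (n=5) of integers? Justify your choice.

Best choice: Insertion sort
Reason: For tiny inputs the O(n^2) overhead is negligible and insertion sort has minimal constant factors


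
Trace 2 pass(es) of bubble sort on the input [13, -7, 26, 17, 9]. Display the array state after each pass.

After pass 1: [-7, 13, 17, 9, 26] (3 swaps)
After pass 2: [-7, 13, 9, 17, 26] (1 swaps)
Total swaps: 4


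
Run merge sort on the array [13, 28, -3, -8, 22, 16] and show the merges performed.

Divide and conquer:
  Merge [28] + [-3] -> [-3, 28]
  Merge [13] + [-3, 28] -> [-3, 13, 28]
  Merge [22] + [16] -> [16, 22]
  Merge [-8] + [16, 22] -> [-8, 16, 22]
  Merge [-3, 13, 28] + [-8, 16, 22] -> [-8, -3, 13, 16, 22, 28]


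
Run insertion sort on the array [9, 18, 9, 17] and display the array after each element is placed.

First element 9 is already 'sorted'
Insert 18: shifted 0 elements -> [9, 18, 9, 17]
Insert 9: shifted 1 elements -> [9, 9, 18, 17]
Insert 17: shifted 1 elements -> [9, 9, 17, 18]


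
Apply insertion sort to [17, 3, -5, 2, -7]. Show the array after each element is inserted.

First element 17 is already 'sorted'
Insert 3: shifted 1 elements -> [3, 17, -5, 2, -7]
Insert -5: shifted 2 elements -> [-5, 3, 17, 2, -7]
Insert 2: shifted 2 elements -> [-5, 2, 3, 17, -7]
Insert -7: shifted 4 elements -> [-7, -5, 2, 3, 17]


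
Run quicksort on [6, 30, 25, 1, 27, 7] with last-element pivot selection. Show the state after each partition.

Partition 1: pivot=7 at index 2 -> [6, 1, 7, 30, 27, 25]
Partition 2: pivot=1 at index 0 -> [1, 6, 7, 30, 27, 25]
Partition 3: pivot=25 at index 3 -> [1, 6, 7, 25, 27, 30]
Partition 4: pivot=30 at index 5 -> [1, 6, 7, 25, 27, 30]


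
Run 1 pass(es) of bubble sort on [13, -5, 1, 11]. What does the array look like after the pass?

After pass 1: [-5, 1, 11, 13] (3 swaps)
Total swaps: 3


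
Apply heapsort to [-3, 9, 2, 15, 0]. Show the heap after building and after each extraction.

Build heap: [15, 9, 2, -3, 0]
Extract 15: [9, 0, 2, -3, 15]
Extract 9: [2, 0, -3, 9, 15]
Extract 2: [0, -3, 2, 9, 15]
Extract 0: [-3, 0, 2, 9, 15]


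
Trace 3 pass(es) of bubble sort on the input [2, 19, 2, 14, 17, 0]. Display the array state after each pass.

After pass 1: [2, 2, 14, 17, 0, 19] (4 swaps)
After pass 2: [2, 2, 14, 0, 17, 19] (1 swaps)
After pass 3: [2, 2, 0, 14, 17, 19] (1 swaps)
Total swaps: 6


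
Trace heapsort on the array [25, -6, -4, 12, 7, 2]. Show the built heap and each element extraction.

Build heap: [25, 12, 2, -6, 7, -4]
Extract 25: [12, 7, 2, -6, -4, 25]
Extract 12: [7, -4, 2, -6, 12, 25]
Extract 7: [2, -4, -6, 7, 12, 25]
Extract 2: [-4, -6, 2, 7, 12, 25]
Extract -4: [-6, -4, 2, 7, 12, 25]


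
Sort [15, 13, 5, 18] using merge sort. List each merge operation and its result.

Divide and conquer:
  Merge [15] + [13] -> [13, 15]
  Merge [5] + [18] -> [5, 18]
  Merge [13, 15] + [5, 18] -> [5, 13, 15, 18]


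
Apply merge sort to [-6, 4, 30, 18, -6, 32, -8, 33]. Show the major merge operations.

Divide and conquer:
  Merge [-6] + [4] -> [-6, 4]
  Merge [30] + [18] -> [18, 30]
  Merge [-6, 4] + [18, 30] -> [-6, 4, 18, 30]
  Merge [-6] + [32] -> [-6, 32]
  Merge [-8] + [33] -> [-8, 33]
  Merge [-6, 32] + [-8, 33] -> [-8, -6, 32, 33]
  Merge [-6, 4, 18, 30] + [-8, -6, 32, 33] -> [-8, -6, -6, 4, 18, 30, 32, 33]


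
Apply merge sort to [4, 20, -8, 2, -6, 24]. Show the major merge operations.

Divide and conquer:
  Merge [20] + [-8] -> [-8, 20]
  Merge [4] + [-8, 20] -> [-8, 4, 20]
  Merge [-6] + [24] -> [-6, 24]
  Merge [2] + [-6, 24] -> [-6, 2, 24]
  Merge [-8, 4, 20] + [-6, 2, 24] -> [-8, -6, 2, 4, 20, 24]


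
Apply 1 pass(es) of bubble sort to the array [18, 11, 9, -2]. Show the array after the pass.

After pass 1: [11, 9, -2, 18] (3 swaps)
Total swaps: 3


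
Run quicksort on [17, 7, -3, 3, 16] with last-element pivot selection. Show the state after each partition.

Partition 1: pivot=16 at index 3 -> [7, -3, 3, 16, 17]
Partition 2: pivot=3 at index 1 -> [-3, 3, 7, 16, 17]


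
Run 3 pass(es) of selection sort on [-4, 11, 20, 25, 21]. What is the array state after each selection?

Pass 1: Select minimum -4 at index 0, swap -> [-4, 11, 20, 25, 21]
Pass 2: Select minimum 11 at index 1, swap -> [-4, 11, 20, 25, 21]
Pass 3: Select minimum 20 at index 2, swap -> [-4, 11, 20, 25, 21]


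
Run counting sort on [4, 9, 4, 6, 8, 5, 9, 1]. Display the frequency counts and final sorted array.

Count array: [0, 1, 0, 0, 2, 1, 1, 0, 1, 2]
(count[i] = number of elements equal to i)
Cumulative count: [0, 1, 1, 1, 3, 4, 5, 5, 6, 8]
Sorted: [1, 4, 4, 5, 6, 8, 9, 9]


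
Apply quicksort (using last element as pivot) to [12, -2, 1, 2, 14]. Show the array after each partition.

Partition 1: pivot=14 at index 4 -> [12, -2, 1, 2, 14]
Partition 2: pivot=2 at index 2 -> [-2, 1, 2, 12, 14]
Partition 3: pivot=1 at index 1 -> [-2, 1, 2, 12, 14]


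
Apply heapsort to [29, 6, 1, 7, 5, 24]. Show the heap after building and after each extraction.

Build heap: [29, 7, 24, 6, 5, 1]
Extract 29: [24, 7, 1, 6, 5, 29]
Extract 24: [7, 6, 1, 5, 24, 29]
Extract 7: [6, 5, 1, 7, 24, 29]
Extract 6: [5, 1, 6, 7, 24, 29]
Extract 5: [1, 5, 6, 7, 24, 29]


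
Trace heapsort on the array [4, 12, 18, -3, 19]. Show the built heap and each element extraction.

Build heap: [19, 12, 18, -3, 4]
Extract 19: [18, 12, 4, -3, 19]
Extract 18: [12, -3, 4, 18, 19]
Extract 12: [4, -3, 12, 18, 19]
Extract 4: [-3, 4, 12, 18, 19]


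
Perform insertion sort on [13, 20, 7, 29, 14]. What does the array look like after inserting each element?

First element 13 is already 'sorted'
Insert 20: shifted 0 elements -> [13, 20, 7, 29, 14]
Insert 7: shifted 2 elements -> [7, 13, 20, 29, 14]
Insert 29: shifted 0 elements -> [7, 13, 20, 29, 14]
Insert 14: shifted 2 elements -> [7, 13, 14, 20, 29]


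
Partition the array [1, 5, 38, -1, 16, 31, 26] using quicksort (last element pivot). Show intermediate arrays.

Partition 1: pivot=26 at index 4 -> [1, 5, -1, 16, 26, 31, 38]
Partition 2: pivot=16 at index 3 -> [1, 5, -1, 16, 26, 31, 38]
Partition 3: pivot=-1 at index 0 -> [-1, 5, 1, 16, 26, 31, 38]
Partition 4: pivot=1 at index 1 -> [-1, 1, 5, 16, 26, 31, 38]
Partition 5: pivot=38 at index 6 -> [-1, 1, 5, 16, 26, 31, 38]


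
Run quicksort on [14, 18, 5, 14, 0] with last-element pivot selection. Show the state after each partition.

Partition 1: pivot=0 at index 0 -> [0, 18, 5, 14, 14]
Partition 2: pivot=14 at index 3 -> [0, 5, 14, 14, 18]
Partition 3: pivot=14 at index 2 -> [0, 5, 14, 14, 18]


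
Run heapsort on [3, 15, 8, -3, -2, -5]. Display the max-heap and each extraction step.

Build heap: [15, 3, 8, -3, -2, -5]
Extract 15: [8, 3, -5, -3, -2, 15]
Extract 8: [3, -2, -5, -3, 8, 15]
Extract 3: [-2, -3, -5, 3, 8, 15]
Extract -2: [-3, -5, -2, 3, 8, 15]
Extract -3: [-5, -3, -2, 3, 8, 15]


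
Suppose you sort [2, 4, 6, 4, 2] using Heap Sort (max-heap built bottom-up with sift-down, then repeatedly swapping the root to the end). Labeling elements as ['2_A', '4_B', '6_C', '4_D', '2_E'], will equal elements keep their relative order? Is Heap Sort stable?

Trace Heap Sort on the labeled array (the key is the number; the letter only tracks identity):
  Build max-heap: [6_C, 4_B, 2_A, 4_D, 2_E]
  Swap root 6_C to index 4, re-heapify first 4 -> [4_B, 4_D, 2_A, 2_E, 6_C]
  Swap root 4_B to index 3, re-heapify first 3 -> [4_D, 2_E, 2_A, 4_B, 6_C]
  Swap root 4_D to index 2, re-heapify first 2 -> [2_A, 2_E, 4_D, 4_B, 6_C]
  Swap root 2_A to index 1, re-heapify first 1 -> [2_E, 2_A, 4_D, 4_B, 6_C]
Final order: [2_E, 2_A, 4_D, 4_B, 6_C]
Equal keys:
  value 2: originally 2_A, 2_E; after sorting 2_E, 2_A -> order changed
  value 4: originally 4_B, 4_D; after sorting 4_D, 4_B -> order changed
Equal keys were reordered, so Heap Sort is not stable: heap construction and root-to-end swaps move elements without regard to the original order of equal keys. (One such input is enough; an unstable sort may happen to preserve order on other inputs, but it gives no guarantee.)
Answer: Not stable


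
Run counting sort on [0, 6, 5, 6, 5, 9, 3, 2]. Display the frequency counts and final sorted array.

Count array: [1, 0, 1, 1, 0, 2, 2, 0, 0, 1]
(count[i] = number of elements equal to i)
Cumulative count: [1, 1, 2, 3, 3, 5, 7, 7, 7, 8]
Sorted: [0, 2, 3, 5, 5, 6, 6, 9]


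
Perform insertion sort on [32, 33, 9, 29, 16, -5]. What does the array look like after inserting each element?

First element 32 is already 'sorted'
Insert 33: shifted 0 elements -> [32, 33, 9, 29, 16, -5]
Insert 9: shifted 2 elements -> [9, 32, 33, 29, 16, -5]
Insert 29: shifted 2 elements -> [9, 29, 32, 33, 16, -5]
Insert 16: shifted 3 elements -> [9, 16, 29, 32, 33, -5]
Insert -5: shifted 5 elements -> [-5, 9, 16, 29, 32, 33]


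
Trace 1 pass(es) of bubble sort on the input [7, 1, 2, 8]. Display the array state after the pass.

After pass 1: [1, 2, 7, 8] (2 swaps)
Total swaps: 2


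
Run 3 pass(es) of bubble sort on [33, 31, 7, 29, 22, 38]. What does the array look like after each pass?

After pass 1: [31, 7, 29, 22, 33, 38] (4 swaps)
After pass 2: [7, 29, 22, 31, 33, 38] (3 swaps)
After pass 3: [7, 22, 29, 31, 33, 38] (1 swaps)
Total swaps: 8


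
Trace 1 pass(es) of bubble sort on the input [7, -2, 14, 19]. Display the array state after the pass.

After pass 1: [-2, 7, 14, 19] (1 swaps)
Total swaps: 1


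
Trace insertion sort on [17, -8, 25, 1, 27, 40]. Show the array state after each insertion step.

First element 17 is already 'sorted'
Insert -8: shifted 1 elements -> [-8, 17, 25, 1, 27, 40]
Insert 25: shifted 0 elements -> [-8, 17, 25, 1, 27, 40]
Insert 1: shifted 2 elements -> [-8, 1, 17, 25, 27, 40]
Insert 27: shifted 0 elements -> [-8, 1, 17, 25, 27, 40]
Insert 40: shifted 0 elements -> [-8, 1, 17, 25, 27, 40]


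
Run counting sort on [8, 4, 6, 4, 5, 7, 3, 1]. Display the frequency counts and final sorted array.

Count array: [0, 1, 0, 1, 2, 1, 1, 1, 1]
(count[i] = number of elements equal to i)
Cumulative count: [0, 1, 1, 2, 4, 5, 6, 7, 8]
Sorted: [1, 3, 4, 4, 5, 6, 7, 8]


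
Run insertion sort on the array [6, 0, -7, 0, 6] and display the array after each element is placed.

First element 6 is already 'sorted'
Insert 0: shifted 1 elements -> [0, 6, -7, 0, 6]
Insert -7: shifted 2 elements -> [-7, 0, 6, 0, 6]
Insert 0: shifted 1 elements -> [-7, 0, 0, 6, 6]
Insert 6: shifted 0 elements -> [-7, 0, 0, 6, 6]


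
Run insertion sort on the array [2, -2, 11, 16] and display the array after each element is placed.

First element 2 is already 'sorted'
Insert -2: shifted 1 elements -> [-2, 2, 11, 16]
Insert 11: shifted 0 elements -> [-2, 2, 11, 16]
Insert 16: shifted 0 elements -> [-2, 2, 11, 16]


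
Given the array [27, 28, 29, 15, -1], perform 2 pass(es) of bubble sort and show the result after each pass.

After pass 1: [27, 28, 15, -1, 29] (2 swaps)
After pass 2: [27, 15, -1, 28, 29] (2 swaps)
Total swaps: 4


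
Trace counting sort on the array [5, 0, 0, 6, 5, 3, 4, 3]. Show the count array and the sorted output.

Count array: [2, 0, 0, 2, 1, 2, 1]
(count[i] = number of elements equal to i)
Cumulative count: [2, 2, 2, 4, 5, 7, 8]
Sorted: [0, 0, 3, 3, 4, 5, 5, 6]


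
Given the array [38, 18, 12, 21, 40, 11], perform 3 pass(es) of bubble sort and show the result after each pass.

After pass 1: [18, 12, 21, 38, 11, 40] (4 swaps)
After pass 2: [12, 18, 21, 11, 38, 40] (2 swaps)
After pass 3: [12, 18, 11, 21, 38, 40] (1 swaps)
Total swaps: 7


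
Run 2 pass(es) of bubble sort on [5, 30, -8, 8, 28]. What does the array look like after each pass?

After pass 1: [5, -8, 8, 28, 30] (3 swaps)
After pass 2: [-8, 5, 8, 28, 30] (1 swaps)
Total swaps: 4


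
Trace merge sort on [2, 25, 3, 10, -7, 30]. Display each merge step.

Divide and conquer:
  Merge [25] + [3] -> [3, 25]
  Merge [2] + [3, 25] -> [2, 3, 25]
  Merge [-7] + [30] -> [-7, 30]
  Merge [10] + [-7, 30] -> [-7, 10, 30]
  Merge [2, 3, 25] + [-7, 10, 30] -> [-7, 2, 3, 10, 25, 30]


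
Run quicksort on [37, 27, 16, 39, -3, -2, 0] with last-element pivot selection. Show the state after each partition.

Partition 1: pivot=0 at index 2 -> [-3, -2, 0, 39, 37, 27, 16]
Partition 2: pivot=-2 at index 1 -> [-3, -2, 0, 39, 37, 27, 16]
Partition 3: pivot=16 at index 3 -> [-3, -2, 0, 16, 37, 27, 39]
Partition 4: pivot=39 at index 6 -> [-3, -2, 0, 16, 37, 27, 39]
Partition 5: pivot=27 at index 4 -> [-3, -2, 0, 16, 27, 37, 39]


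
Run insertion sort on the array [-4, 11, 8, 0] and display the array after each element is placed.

First element -4 is already 'sorted'
Insert 11: shifted 0 elements -> [-4, 11, 8, 0]
Insert 8: shifted 1 elements -> [-4, 8, 11, 0]
Insert 0: shifted 2 elements -> [-4, 0, 8, 11]


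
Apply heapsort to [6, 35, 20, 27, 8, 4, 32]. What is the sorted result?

Build heap: [35, 27, 32, 6, 8, 4, 20]
Extract 35: [32, 27, 20, 6, 8, 4, 35]
Extract 32: [27, 8, 20, 6, 4, 32, 35]
Extract 27: [20, 8, 4, 6, 27, 32, 35]
Extract 20: [8, 6, 4, 20, 27, 32, 35]
Extract 8: [6, 4, 8, 20, 27, 32, 35]
Extract 6: [4, 6, 8, 20, 27, 32, 35]


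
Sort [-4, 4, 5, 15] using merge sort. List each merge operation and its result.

Divide and conquer:
  Merge [-4] + [4] -> [-4, 4]
  Merge [5] + [15] -> [5, 15]
  Merge [-4, 4] + [5, 15] -> [-4, 4, 5, 15]


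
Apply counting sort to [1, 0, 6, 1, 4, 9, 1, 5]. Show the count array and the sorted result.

Count array: [1, 3, 0, 0, 1, 1, 1, 0, 0, 1]
(count[i] = number of elements equal to i)
Cumulative count: [1, 4, 4, 4, 5, 6, 7, 7, 7, 8]
Sorted: [0, 1, 1, 1, 4, 5, 6, 9]


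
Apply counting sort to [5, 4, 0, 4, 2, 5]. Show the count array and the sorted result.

Count array: [1, 0, 1, 0, 2, 2]
(count[i] = number of elements equal to i)
Cumulative count: [1, 1, 2, 2, 4, 6]
Sorted: [0, 2, 4, 4, 5, 5]


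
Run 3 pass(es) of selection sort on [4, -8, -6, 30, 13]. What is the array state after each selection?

Pass 1: Select minimum -8 at index 1, swap -> [-8, 4, -6, 30, 13]
Pass 2: Select minimum -6 at index 2, swap -> [-8, -6, 4, 30, 13]
Pass 3: Select minimum 4 at index 2, swap -> [-8, -6, 4, 30, 13]


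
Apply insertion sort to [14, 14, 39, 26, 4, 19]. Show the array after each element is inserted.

First element 14 is already 'sorted'
Insert 14: shifted 0 elements -> [14, 14, 39, 26, 4, 19]
Insert 39: shifted 0 elements -> [14, 14, 39, 26, 4, 19]
Insert 26: shifted 1 elements -> [14, 14, 26, 39, 4, 19]
Insert 4: shifted 4 elements -> [4, 14, 14, 26, 39, 19]
Insert 19: shifted 2 elements -> [4, 14, 14, 19, 26, 39]


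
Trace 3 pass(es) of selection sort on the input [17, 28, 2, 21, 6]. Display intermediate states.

Pass 1: Select minimum 2 at index 2, swap -> [2, 28, 17, 21, 6]
Pass 2: Select minimum 6 at index 4, swap -> [2, 6, 17, 21, 28]
Pass 3: Select minimum 17 at index 2, swap -> [2, 6, 17, 21, 28]


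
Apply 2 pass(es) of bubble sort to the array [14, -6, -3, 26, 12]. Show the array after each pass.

After pass 1: [-6, -3, 14, 12, 26] (3 swaps)
After pass 2: [-6, -3, 12, 14, 26] (1 swaps)
Total swaps: 4


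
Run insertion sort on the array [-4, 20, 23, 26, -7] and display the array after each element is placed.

First element -4 is already 'sorted'
Insert 20: shifted 0 elements -> [-4, 20, 23, 26, -7]
Insert 23: shifted 0 elements -> [-4, 20, 23, 26, -7]
Insert 26: shifted 0 elements -> [-4, 20, 23, 26, -7]
Insert -7: shifted 4 elements -> [-7, -4, 20, 23, 26]


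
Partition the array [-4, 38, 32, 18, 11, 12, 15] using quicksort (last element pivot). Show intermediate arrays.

Partition 1: pivot=15 at index 3 -> [-4, 11, 12, 15, 38, 32, 18]
Partition 2: pivot=12 at index 2 -> [-4, 11, 12, 15, 38, 32, 18]
Partition 3: pivot=11 at index 1 -> [-4, 11, 12, 15, 38, 32, 18]
Partition 4: pivot=18 at index 4 -> [-4, 11, 12, 15, 18, 32, 38]
Partition 5: pivot=38 at index 6 -> [-4, 11, 12, 15, 18, 32, 38]


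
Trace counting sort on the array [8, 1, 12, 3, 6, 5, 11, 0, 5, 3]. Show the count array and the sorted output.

Count array: [1, 1, 0, 2, 0, 2, 1, 0, 1, 0, 0, 1, 1]
(count[i] = number of elements equal to i)
Cumulative count: [1, 2, 2, 4, 4, 6, 7, 7, 8, 8, 8, 9, 10]
Sorted: [0, 1, 3, 3, 5, 5, 6, 8, 11, 12]


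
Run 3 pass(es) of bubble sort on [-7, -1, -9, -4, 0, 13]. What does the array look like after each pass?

After pass 1: [-7, -9, -4, -1, 0, 13] (2 swaps)
After pass 2: [-9, -7, -4, -1, 0, 13] (1 swaps)
After pass 3: [-9, -7, -4, -1, 0, 13] (0 swaps)
Total swaps: 3


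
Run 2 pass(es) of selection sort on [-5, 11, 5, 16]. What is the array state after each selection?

Pass 1: Select minimum -5 at index 0, swap -> [-5, 11, 5, 16]
Pass 2: Select minimum 5 at index 2, swap -> [-5, 5, 11, 16]


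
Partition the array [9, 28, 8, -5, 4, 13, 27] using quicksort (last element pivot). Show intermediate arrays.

Partition 1: pivot=27 at index 5 -> [9, 8, -5, 4, 13, 27, 28]
Partition 2: pivot=13 at index 4 -> [9, 8, -5, 4, 13, 27, 28]
Partition 3: pivot=4 at index 1 -> [-5, 4, 9, 8, 13, 27, 28]
Partition 4: pivot=8 at index 2 -> [-5, 4, 8, 9, 13, 27, 28]


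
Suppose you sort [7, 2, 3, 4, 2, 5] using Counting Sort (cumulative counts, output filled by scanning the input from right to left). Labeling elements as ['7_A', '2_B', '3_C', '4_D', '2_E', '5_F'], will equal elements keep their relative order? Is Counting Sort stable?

Trace Counting Sort on the labeled array (the key is the number; the letter only tracks identity):
  Counts for values 0..7: [0, 0, 2, 1, 1, 1, 0, 1]
  Cumulative counts: [0, 0, 2, 3, 4, 5, 5, 6]
  Scan right to left: place 5_F at output index 4
  Scan right to left: place 2_E at output index 1
  Scan right to left: place 4_D at output index 3
  Scan right to left: place 3_C at output index 2
  Scan right to left: place 2_B at output index 0
  Scan right to left: place 7_A at output index 5
  Output: [2_B, 2_E, 3_C, 4_D, 5_F, 7_A]
Equal keys:
  value 2: originally 2_B, 2_E; after sorting 2_B, 2_E -> order preserved
All equal keys kept their original relative order. Counting Sort is stable: scanning the input right to left with decreasing cumulative counts places later duplicates at later output positions.
Answer: Stable


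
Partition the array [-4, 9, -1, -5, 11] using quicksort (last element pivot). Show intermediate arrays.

Partition 1: pivot=11 at index 4 -> [-4, 9, -1, -5, 11]
Partition 2: pivot=-5 at index 0 -> [-5, 9, -1, -4, 11]
Partition 3: pivot=-4 at index 1 -> [-5, -4, -1, 9, 11]
Partition 4: pivot=9 at index 3 -> [-5, -4, -1, 9, 11]


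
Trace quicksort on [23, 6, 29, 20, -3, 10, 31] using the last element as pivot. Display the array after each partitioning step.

Partition 1: pivot=31 at index 6 -> [23, 6, 29, 20, -3, 10, 31]
Partition 2: pivot=10 at index 2 -> [6, -3, 10, 20, 23, 29, 31]
Partition 3: pivot=-3 at index 0 -> [-3, 6, 10, 20, 23, 29, 31]
Partition 4: pivot=29 at index 5 -> [-3, 6, 10, 20, 23, 29, 31]
Partition 5: pivot=23 at index 4 -> [-3, 6, 10, 20, 23, 29, 31]


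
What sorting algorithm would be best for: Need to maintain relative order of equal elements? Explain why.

Best choice: Merge sort or Insertion sort
Reason: Both are stable; quicksort and heapsort are not stable
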